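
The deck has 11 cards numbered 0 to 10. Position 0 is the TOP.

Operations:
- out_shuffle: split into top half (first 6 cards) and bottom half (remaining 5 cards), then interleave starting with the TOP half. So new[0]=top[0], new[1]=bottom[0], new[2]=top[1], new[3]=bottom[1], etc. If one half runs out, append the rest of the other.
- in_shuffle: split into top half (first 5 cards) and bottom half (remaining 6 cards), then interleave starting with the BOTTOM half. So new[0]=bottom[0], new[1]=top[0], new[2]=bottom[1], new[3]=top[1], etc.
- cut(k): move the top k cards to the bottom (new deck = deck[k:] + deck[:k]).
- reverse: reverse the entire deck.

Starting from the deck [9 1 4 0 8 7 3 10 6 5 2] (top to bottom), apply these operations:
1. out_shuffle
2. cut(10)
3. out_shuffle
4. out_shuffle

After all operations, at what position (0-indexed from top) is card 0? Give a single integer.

After op 1 (out_shuffle): [9 3 1 10 4 6 0 5 8 2 7]
After op 2 (cut(10)): [7 9 3 1 10 4 6 0 5 8 2]
After op 3 (out_shuffle): [7 6 9 0 3 5 1 8 10 2 4]
After op 4 (out_shuffle): [7 1 6 8 9 10 0 2 3 4 5]
Card 0 is at position 6.

Answer: 6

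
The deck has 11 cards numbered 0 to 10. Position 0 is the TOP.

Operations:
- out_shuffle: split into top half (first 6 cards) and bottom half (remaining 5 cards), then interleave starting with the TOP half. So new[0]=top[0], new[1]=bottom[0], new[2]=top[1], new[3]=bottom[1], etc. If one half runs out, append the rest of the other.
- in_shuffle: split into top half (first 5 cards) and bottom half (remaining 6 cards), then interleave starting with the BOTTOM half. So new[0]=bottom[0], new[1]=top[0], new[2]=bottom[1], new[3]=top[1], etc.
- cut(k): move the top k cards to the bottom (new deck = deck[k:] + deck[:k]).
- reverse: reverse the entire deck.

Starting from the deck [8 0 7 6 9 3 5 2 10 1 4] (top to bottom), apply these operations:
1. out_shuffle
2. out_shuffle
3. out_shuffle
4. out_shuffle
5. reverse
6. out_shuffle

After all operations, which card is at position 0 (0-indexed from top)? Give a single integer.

After op 1 (out_shuffle): [8 5 0 2 7 10 6 1 9 4 3]
After op 2 (out_shuffle): [8 6 5 1 0 9 2 4 7 3 10]
After op 3 (out_shuffle): [8 2 6 4 5 7 1 3 0 10 9]
After op 4 (out_shuffle): [8 1 2 3 6 0 4 10 5 9 7]
After op 5 (reverse): [7 9 5 10 4 0 6 3 2 1 8]
After op 6 (out_shuffle): [7 6 9 3 5 2 10 1 4 8 0]
Position 0: card 7.

Answer: 7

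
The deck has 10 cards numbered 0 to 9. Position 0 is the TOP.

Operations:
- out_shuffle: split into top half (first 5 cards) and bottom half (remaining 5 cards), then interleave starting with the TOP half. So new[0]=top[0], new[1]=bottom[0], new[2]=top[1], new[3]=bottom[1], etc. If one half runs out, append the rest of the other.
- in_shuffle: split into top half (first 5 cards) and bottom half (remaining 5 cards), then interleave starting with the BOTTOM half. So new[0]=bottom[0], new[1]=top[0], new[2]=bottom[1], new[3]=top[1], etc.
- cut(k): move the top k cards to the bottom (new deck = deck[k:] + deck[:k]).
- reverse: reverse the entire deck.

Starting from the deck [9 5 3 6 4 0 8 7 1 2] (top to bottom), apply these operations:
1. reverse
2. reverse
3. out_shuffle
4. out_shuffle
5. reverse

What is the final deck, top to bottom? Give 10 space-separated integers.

Answer: 2 3 4 8 1 5 6 0 7 9

Derivation:
After op 1 (reverse): [2 1 7 8 0 4 6 3 5 9]
After op 2 (reverse): [9 5 3 6 4 0 8 7 1 2]
After op 3 (out_shuffle): [9 0 5 8 3 7 6 1 4 2]
After op 4 (out_shuffle): [9 7 0 6 5 1 8 4 3 2]
After op 5 (reverse): [2 3 4 8 1 5 6 0 7 9]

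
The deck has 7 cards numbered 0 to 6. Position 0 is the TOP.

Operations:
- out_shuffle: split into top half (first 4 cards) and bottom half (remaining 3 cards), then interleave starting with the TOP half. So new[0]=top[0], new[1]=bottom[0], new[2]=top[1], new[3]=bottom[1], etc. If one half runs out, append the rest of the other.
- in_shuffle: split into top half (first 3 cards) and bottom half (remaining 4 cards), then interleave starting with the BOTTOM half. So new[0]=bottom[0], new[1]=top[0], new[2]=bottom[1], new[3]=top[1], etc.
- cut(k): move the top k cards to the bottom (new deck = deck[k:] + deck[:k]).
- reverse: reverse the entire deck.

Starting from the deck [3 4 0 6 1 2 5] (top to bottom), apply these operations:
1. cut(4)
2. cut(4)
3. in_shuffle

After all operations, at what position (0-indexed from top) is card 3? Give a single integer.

Answer: 6

Derivation:
After op 1 (cut(4)): [1 2 5 3 4 0 6]
After op 2 (cut(4)): [4 0 6 1 2 5 3]
After op 3 (in_shuffle): [1 4 2 0 5 6 3]
Card 3 is at position 6.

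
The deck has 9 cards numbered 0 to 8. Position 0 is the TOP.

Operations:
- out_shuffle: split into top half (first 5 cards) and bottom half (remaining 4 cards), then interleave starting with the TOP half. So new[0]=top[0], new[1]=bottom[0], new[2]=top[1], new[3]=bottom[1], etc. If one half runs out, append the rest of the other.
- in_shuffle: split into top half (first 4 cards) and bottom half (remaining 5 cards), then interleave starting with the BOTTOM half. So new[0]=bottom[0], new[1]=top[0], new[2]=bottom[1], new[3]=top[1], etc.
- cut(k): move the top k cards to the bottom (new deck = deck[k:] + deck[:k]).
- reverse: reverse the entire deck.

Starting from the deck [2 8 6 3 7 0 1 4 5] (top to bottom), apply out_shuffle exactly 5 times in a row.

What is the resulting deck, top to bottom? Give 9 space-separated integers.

Answer: 2 6 7 1 5 8 3 0 4

Derivation:
After op 1 (out_shuffle): [2 0 8 1 6 4 3 5 7]
After op 2 (out_shuffle): [2 4 0 3 8 5 1 7 6]
After op 3 (out_shuffle): [2 5 4 1 0 7 3 6 8]
After op 4 (out_shuffle): [2 7 5 3 4 6 1 8 0]
After op 5 (out_shuffle): [2 6 7 1 5 8 3 0 4]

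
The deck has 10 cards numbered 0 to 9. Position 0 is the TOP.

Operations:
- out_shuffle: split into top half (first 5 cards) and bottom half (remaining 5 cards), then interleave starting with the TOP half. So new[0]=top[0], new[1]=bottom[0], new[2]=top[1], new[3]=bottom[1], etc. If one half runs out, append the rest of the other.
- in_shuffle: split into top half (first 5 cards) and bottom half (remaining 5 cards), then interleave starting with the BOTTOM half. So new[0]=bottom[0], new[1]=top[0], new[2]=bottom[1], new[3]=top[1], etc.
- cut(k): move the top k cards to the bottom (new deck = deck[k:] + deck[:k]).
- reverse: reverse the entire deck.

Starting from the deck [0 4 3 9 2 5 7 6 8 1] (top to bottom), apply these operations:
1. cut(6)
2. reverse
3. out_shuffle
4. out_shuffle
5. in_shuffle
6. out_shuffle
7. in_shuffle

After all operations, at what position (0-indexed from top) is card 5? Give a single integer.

Answer: 5

Derivation:
After op 1 (cut(6)): [7 6 8 1 0 4 3 9 2 5]
After op 2 (reverse): [5 2 9 3 4 0 1 8 6 7]
After op 3 (out_shuffle): [5 0 2 1 9 8 3 6 4 7]
After op 4 (out_shuffle): [5 8 0 3 2 6 1 4 9 7]
After op 5 (in_shuffle): [6 5 1 8 4 0 9 3 7 2]
After op 6 (out_shuffle): [6 0 5 9 1 3 8 7 4 2]
After op 7 (in_shuffle): [3 6 8 0 7 5 4 9 2 1]
Card 5 is at position 5.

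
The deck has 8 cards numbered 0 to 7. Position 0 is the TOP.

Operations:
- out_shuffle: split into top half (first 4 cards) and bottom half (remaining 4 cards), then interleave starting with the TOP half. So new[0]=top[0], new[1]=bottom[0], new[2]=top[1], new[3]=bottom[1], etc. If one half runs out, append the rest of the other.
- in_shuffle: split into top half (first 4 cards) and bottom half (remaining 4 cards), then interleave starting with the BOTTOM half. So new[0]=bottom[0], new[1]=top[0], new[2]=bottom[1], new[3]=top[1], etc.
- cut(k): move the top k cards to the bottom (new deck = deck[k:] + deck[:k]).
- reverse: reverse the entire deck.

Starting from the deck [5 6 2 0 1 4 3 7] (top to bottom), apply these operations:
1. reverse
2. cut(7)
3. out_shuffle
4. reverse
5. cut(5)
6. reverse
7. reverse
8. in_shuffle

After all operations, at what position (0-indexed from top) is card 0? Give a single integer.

After op 1 (reverse): [7 3 4 1 0 2 6 5]
After op 2 (cut(7)): [5 7 3 4 1 0 2 6]
After op 3 (out_shuffle): [5 1 7 0 3 2 4 6]
After op 4 (reverse): [6 4 2 3 0 7 1 5]
After op 5 (cut(5)): [7 1 5 6 4 2 3 0]
After op 6 (reverse): [0 3 2 4 6 5 1 7]
After op 7 (reverse): [7 1 5 6 4 2 3 0]
After op 8 (in_shuffle): [4 7 2 1 3 5 0 6]
Card 0 is at position 6.

Answer: 6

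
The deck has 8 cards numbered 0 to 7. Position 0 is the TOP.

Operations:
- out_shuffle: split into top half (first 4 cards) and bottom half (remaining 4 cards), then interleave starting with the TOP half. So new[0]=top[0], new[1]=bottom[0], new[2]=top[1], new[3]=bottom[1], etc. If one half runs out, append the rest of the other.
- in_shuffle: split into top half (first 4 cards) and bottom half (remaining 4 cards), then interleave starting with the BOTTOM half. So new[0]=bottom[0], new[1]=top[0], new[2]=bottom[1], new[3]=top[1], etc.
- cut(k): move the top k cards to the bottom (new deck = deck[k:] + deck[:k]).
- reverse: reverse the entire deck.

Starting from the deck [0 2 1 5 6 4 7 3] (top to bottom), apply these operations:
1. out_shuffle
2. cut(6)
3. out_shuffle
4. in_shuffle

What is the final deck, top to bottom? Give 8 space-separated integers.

After op 1 (out_shuffle): [0 6 2 4 1 7 5 3]
After op 2 (cut(6)): [5 3 0 6 2 4 1 7]
After op 3 (out_shuffle): [5 2 3 4 0 1 6 7]
After op 4 (in_shuffle): [0 5 1 2 6 3 7 4]

Answer: 0 5 1 2 6 3 7 4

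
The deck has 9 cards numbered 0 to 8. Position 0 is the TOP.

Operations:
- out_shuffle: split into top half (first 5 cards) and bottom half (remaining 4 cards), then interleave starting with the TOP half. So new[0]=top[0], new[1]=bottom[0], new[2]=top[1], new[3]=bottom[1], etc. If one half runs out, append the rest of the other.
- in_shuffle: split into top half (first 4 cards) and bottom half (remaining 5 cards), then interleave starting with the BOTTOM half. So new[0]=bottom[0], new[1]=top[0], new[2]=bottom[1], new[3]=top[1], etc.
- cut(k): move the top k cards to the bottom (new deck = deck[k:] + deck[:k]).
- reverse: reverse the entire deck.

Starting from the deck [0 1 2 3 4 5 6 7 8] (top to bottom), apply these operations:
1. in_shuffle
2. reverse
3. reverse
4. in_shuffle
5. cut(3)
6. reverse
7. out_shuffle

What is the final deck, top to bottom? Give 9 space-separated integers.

Answer: 2 3 4 5 6 7 8 0 1

Derivation:
After op 1 (in_shuffle): [4 0 5 1 6 2 7 3 8]
After op 2 (reverse): [8 3 7 2 6 1 5 0 4]
After op 3 (reverse): [4 0 5 1 6 2 7 3 8]
After op 4 (in_shuffle): [6 4 2 0 7 5 3 1 8]
After op 5 (cut(3)): [0 7 5 3 1 8 6 4 2]
After op 6 (reverse): [2 4 6 8 1 3 5 7 0]
After op 7 (out_shuffle): [2 3 4 5 6 7 8 0 1]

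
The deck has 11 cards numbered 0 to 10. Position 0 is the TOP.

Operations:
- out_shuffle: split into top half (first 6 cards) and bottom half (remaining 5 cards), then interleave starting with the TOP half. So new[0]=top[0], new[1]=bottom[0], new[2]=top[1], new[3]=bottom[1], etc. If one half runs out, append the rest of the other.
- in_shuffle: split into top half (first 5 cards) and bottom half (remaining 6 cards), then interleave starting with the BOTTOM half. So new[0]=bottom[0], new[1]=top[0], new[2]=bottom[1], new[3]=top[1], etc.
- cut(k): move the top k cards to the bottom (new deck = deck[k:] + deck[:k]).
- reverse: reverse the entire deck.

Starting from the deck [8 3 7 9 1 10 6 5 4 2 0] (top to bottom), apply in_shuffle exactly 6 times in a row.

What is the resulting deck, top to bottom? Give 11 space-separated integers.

Answer: 1 2 9 4 7 5 3 6 8 10 0

Derivation:
After op 1 (in_shuffle): [10 8 6 3 5 7 4 9 2 1 0]
After op 2 (in_shuffle): [7 10 4 8 9 6 2 3 1 5 0]
After op 3 (in_shuffle): [6 7 2 10 3 4 1 8 5 9 0]
After op 4 (in_shuffle): [4 6 1 7 8 2 5 10 9 3 0]
After op 5 (in_shuffle): [2 4 5 6 10 1 9 7 3 8 0]
After op 6 (in_shuffle): [1 2 9 4 7 5 3 6 8 10 0]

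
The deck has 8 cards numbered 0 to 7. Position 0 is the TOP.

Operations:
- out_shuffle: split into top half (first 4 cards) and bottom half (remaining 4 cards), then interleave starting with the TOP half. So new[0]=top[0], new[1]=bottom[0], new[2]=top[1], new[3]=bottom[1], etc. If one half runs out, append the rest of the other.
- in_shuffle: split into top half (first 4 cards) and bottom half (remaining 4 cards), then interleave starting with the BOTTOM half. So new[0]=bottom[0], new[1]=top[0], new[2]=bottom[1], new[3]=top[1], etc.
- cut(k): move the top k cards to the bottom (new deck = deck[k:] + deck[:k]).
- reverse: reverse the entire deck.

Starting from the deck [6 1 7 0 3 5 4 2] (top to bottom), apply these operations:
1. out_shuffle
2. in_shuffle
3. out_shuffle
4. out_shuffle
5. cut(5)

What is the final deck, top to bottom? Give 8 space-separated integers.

Answer: 3 1 5 7 4 0 2 6

Derivation:
After op 1 (out_shuffle): [6 3 1 5 7 4 0 2]
After op 2 (in_shuffle): [7 6 4 3 0 1 2 5]
After op 3 (out_shuffle): [7 0 6 1 4 2 3 5]
After op 4 (out_shuffle): [7 4 0 2 6 3 1 5]
After op 5 (cut(5)): [3 1 5 7 4 0 2 6]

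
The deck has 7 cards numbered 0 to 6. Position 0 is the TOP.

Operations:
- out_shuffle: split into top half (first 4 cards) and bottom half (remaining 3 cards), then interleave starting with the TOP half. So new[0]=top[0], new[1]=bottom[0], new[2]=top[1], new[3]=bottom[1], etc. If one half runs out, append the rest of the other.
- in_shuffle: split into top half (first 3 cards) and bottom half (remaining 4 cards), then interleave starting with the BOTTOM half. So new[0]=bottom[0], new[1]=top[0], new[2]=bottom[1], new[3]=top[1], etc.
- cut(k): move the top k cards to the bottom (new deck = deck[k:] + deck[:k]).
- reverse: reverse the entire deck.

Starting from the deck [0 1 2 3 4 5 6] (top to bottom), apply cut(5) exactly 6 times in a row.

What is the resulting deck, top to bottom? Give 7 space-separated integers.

After op 1 (cut(5)): [5 6 0 1 2 3 4]
After op 2 (cut(5)): [3 4 5 6 0 1 2]
After op 3 (cut(5)): [1 2 3 4 5 6 0]
After op 4 (cut(5)): [6 0 1 2 3 4 5]
After op 5 (cut(5)): [4 5 6 0 1 2 3]
After op 6 (cut(5)): [2 3 4 5 6 0 1]

Answer: 2 3 4 5 6 0 1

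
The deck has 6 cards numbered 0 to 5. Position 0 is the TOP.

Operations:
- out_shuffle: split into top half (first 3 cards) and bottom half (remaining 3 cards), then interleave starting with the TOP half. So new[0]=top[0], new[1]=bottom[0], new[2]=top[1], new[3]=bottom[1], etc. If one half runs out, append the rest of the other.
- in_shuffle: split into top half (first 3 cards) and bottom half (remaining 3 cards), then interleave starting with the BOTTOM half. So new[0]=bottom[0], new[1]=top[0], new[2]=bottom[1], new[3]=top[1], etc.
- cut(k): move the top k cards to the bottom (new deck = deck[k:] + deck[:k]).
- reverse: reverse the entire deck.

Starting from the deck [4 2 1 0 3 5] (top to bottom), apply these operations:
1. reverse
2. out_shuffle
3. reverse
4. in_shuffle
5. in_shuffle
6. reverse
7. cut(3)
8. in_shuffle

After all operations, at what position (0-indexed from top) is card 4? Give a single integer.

After op 1 (reverse): [5 3 0 1 2 4]
After op 2 (out_shuffle): [5 1 3 2 0 4]
After op 3 (reverse): [4 0 2 3 1 5]
After op 4 (in_shuffle): [3 4 1 0 5 2]
After op 5 (in_shuffle): [0 3 5 4 2 1]
After op 6 (reverse): [1 2 4 5 3 0]
After op 7 (cut(3)): [5 3 0 1 2 4]
After op 8 (in_shuffle): [1 5 2 3 4 0]
Card 4 is at position 4.

Answer: 4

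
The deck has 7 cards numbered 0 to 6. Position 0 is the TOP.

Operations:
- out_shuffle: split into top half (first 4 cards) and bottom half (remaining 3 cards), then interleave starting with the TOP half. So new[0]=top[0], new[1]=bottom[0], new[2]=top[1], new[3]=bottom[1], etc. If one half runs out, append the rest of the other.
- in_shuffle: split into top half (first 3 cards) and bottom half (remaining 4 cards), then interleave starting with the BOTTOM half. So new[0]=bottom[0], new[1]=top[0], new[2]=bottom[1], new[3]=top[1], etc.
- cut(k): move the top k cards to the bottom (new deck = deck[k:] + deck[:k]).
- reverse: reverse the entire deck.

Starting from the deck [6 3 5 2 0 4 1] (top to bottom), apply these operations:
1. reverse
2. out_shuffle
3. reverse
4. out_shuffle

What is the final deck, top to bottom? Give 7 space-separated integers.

Answer: 2 4 6 5 0 1 3

Derivation:
After op 1 (reverse): [1 4 0 2 5 3 6]
After op 2 (out_shuffle): [1 5 4 3 0 6 2]
After op 3 (reverse): [2 6 0 3 4 5 1]
After op 4 (out_shuffle): [2 4 6 5 0 1 3]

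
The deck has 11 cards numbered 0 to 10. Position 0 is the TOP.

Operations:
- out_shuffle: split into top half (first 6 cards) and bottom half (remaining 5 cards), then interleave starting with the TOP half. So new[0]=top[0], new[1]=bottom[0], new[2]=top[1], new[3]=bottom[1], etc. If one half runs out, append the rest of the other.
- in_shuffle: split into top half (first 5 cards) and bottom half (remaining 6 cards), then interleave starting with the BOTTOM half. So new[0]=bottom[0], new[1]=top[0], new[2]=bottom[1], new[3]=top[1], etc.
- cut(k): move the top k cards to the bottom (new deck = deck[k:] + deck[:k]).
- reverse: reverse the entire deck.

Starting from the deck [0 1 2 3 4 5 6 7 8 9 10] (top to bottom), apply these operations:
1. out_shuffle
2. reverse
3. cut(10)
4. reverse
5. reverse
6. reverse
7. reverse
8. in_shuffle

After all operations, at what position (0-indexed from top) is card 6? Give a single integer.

Answer: 10

Derivation:
After op 1 (out_shuffle): [0 6 1 7 2 8 3 9 4 10 5]
After op 2 (reverse): [5 10 4 9 3 8 2 7 1 6 0]
After op 3 (cut(10)): [0 5 10 4 9 3 8 2 7 1 6]
After op 4 (reverse): [6 1 7 2 8 3 9 4 10 5 0]
After op 5 (reverse): [0 5 10 4 9 3 8 2 7 1 6]
After op 6 (reverse): [6 1 7 2 8 3 9 4 10 5 0]
After op 7 (reverse): [0 5 10 4 9 3 8 2 7 1 6]
After op 8 (in_shuffle): [3 0 8 5 2 10 7 4 1 9 6]
Card 6 is at position 10.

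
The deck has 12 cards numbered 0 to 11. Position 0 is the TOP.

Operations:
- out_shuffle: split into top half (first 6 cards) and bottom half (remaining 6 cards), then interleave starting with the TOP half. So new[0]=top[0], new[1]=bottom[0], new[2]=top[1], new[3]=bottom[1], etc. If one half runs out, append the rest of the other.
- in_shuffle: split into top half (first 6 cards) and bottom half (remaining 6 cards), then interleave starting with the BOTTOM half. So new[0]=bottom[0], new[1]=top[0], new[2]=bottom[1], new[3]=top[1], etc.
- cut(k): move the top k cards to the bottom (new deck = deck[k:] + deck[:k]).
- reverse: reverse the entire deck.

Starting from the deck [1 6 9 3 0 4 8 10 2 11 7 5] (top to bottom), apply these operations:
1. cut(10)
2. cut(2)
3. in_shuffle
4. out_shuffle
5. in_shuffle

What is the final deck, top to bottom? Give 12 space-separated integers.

After op 1 (cut(10)): [7 5 1 6 9 3 0 4 8 10 2 11]
After op 2 (cut(2)): [1 6 9 3 0 4 8 10 2 11 7 5]
After op 3 (in_shuffle): [8 1 10 6 2 9 11 3 7 0 5 4]
After op 4 (out_shuffle): [8 11 1 3 10 7 6 0 2 5 9 4]
After op 5 (in_shuffle): [6 8 0 11 2 1 5 3 9 10 4 7]

Answer: 6 8 0 11 2 1 5 3 9 10 4 7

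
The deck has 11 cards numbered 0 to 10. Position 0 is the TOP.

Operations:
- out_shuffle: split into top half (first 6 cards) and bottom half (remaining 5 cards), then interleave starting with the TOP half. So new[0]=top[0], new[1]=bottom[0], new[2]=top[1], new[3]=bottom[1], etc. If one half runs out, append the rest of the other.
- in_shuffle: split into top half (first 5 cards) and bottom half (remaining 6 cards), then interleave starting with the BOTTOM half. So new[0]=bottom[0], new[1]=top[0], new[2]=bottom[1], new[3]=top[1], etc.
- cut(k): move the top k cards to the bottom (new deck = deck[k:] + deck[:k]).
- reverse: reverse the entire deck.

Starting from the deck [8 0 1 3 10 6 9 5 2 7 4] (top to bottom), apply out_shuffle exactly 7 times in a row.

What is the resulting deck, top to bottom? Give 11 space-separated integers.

After op 1 (out_shuffle): [8 9 0 5 1 2 3 7 10 4 6]
After op 2 (out_shuffle): [8 3 9 7 0 10 5 4 1 6 2]
After op 3 (out_shuffle): [8 5 3 4 9 1 7 6 0 2 10]
After op 4 (out_shuffle): [8 7 5 6 3 0 4 2 9 10 1]
After op 5 (out_shuffle): [8 4 7 2 5 9 6 10 3 1 0]
After op 6 (out_shuffle): [8 6 4 10 7 3 2 1 5 0 9]
After op 7 (out_shuffle): [8 2 6 1 4 5 10 0 7 9 3]

Answer: 8 2 6 1 4 5 10 0 7 9 3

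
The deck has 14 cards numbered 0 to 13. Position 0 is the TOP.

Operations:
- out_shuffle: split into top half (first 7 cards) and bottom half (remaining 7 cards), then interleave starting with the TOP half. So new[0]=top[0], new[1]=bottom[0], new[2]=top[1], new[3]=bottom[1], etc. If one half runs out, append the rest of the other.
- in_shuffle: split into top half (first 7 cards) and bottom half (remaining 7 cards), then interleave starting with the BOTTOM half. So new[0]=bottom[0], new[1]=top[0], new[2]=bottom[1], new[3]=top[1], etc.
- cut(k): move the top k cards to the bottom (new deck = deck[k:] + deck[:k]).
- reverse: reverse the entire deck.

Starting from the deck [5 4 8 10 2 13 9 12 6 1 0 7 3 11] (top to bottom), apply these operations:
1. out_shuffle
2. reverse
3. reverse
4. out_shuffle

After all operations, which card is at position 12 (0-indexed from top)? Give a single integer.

After op 1 (out_shuffle): [5 12 4 6 8 1 10 0 2 7 13 3 9 11]
After op 2 (reverse): [11 9 3 13 7 2 0 10 1 8 6 4 12 5]
After op 3 (reverse): [5 12 4 6 8 1 10 0 2 7 13 3 9 11]
After op 4 (out_shuffle): [5 0 12 2 4 7 6 13 8 3 1 9 10 11]
Position 12: card 10.

Answer: 10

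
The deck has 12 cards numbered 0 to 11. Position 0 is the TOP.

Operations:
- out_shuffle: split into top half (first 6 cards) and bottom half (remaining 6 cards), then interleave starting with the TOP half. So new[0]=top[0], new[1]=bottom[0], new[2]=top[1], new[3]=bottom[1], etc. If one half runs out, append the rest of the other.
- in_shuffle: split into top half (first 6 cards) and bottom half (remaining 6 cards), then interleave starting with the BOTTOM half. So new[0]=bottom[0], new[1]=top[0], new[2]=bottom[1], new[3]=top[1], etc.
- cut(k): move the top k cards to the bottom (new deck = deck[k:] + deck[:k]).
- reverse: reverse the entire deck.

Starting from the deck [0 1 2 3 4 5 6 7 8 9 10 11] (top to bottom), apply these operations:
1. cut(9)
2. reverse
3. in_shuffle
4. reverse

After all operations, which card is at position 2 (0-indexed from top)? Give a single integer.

Answer: 4

Derivation:
After op 1 (cut(9)): [9 10 11 0 1 2 3 4 5 6 7 8]
After op 2 (reverse): [8 7 6 5 4 3 2 1 0 11 10 9]
After op 3 (in_shuffle): [2 8 1 7 0 6 11 5 10 4 9 3]
After op 4 (reverse): [3 9 4 10 5 11 6 0 7 1 8 2]
Position 2: card 4.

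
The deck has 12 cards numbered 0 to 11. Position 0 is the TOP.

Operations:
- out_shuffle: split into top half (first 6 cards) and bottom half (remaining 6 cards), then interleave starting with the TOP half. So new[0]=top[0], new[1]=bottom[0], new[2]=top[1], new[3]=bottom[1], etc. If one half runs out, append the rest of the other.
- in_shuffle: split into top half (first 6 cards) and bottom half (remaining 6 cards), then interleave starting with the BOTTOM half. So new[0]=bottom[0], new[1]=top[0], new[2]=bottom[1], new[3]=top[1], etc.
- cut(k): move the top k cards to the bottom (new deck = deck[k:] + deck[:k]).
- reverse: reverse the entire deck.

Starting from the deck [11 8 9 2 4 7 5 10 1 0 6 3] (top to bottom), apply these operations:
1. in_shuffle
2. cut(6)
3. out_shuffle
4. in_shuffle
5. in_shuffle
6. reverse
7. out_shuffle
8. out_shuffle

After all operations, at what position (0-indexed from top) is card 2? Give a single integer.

Answer: 0

Derivation:
After op 1 (in_shuffle): [5 11 10 8 1 9 0 2 6 4 3 7]
After op 2 (cut(6)): [0 2 6 4 3 7 5 11 10 8 1 9]
After op 3 (out_shuffle): [0 5 2 11 6 10 4 8 3 1 7 9]
After op 4 (in_shuffle): [4 0 8 5 3 2 1 11 7 6 9 10]
After op 5 (in_shuffle): [1 4 11 0 7 8 6 5 9 3 10 2]
After op 6 (reverse): [2 10 3 9 5 6 8 7 0 11 4 1]
After op 7 (out_shuffle): [2 8 10 7 3 0 9 11 5 4 6 1]
After op 8 (out_shuffle): [2 9 8 11 10 5 7 4 3 6 0 1]
Card 2 is at position 0.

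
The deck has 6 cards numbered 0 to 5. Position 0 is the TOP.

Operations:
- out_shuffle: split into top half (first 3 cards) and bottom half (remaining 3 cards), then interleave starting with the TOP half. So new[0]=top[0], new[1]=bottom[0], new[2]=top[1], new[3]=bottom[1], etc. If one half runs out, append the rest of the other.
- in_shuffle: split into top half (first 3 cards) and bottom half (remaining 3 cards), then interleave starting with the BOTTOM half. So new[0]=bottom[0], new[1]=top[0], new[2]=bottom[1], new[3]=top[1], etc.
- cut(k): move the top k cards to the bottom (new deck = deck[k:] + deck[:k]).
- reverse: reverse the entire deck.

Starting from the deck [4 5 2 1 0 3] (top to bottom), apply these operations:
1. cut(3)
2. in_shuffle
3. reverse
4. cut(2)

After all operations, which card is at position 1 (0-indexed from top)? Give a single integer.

Answer: 5

Derivation:
After op 1 (cut(3)): [1 0 3 4 5 2]
After op 2 (in_shuffle): [4 1 5 0 2 3]
After op 3 (reverse): [3 2 0 5 1 4]
After op 4 (cut(2)): [0 5 1 4 3 2]
Position 1: card 5.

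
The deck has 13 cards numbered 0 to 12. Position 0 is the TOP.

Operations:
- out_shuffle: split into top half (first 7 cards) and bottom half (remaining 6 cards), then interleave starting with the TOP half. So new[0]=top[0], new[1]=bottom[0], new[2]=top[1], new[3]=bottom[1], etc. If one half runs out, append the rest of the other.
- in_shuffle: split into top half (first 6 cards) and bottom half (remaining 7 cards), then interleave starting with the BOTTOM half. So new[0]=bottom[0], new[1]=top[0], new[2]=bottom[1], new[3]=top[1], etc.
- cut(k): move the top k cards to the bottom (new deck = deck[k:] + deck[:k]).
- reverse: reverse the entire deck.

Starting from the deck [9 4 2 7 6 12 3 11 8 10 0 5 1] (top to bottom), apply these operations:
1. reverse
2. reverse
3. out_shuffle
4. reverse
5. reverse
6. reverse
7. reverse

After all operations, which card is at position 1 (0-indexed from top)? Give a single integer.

After op 1 (reverse): [1 5 0 10 8 11 3 12 6 7 2 4 9]
After op 2 (reverse): [9 4 2 7 6 12 3 11 8 10 0 5 1]
After op 3 (out_shuffle): [9 11 4 8 2 10 7 0 6 5 12 1 3]
After op 4 (reverse): [3 1 12 5 6 0 7 10 2 8 4 11 9]
After op 5 (reverse): [9 11 4 8 2 10 7 0 6 5 12 1 3]
After op 6 (reverse): [3 1 12 5 6 0 7 10 2 8 4 11 9]
After op 7 (reverse): [9 11 4 8 2 10 7 0 6 5 12 1 3]
Position 1: card 11.

Answer: 11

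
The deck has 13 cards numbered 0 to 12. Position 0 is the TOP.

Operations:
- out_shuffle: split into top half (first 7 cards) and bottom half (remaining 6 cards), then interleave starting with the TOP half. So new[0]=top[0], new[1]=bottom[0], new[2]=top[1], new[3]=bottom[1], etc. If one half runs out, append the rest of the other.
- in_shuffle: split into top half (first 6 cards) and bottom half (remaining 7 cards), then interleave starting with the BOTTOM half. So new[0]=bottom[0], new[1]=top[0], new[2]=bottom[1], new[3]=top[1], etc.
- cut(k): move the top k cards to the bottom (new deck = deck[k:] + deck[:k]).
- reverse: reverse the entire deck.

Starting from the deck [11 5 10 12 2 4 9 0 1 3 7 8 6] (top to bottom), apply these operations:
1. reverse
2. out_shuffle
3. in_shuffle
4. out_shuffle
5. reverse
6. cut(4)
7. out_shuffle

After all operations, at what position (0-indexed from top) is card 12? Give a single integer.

Answer: 11

Derivation:
After op 1 (reverse): [6 8 7 3 1 0 9 4 2 12 10 5 11]
After op 2 (out_shuffle): [6 4 8 2 7 12 3 10 1 5 0 11 9]
After op 3 (in_shuffle): [3 6 10 4 1 8 5 2 0 7 11 12 9]
After op 4 (out_shuffle): [3 2 6 0 10 7 4 11 1 12 8 9 5]
After op 5 (reverse): [5 9 8 12 1 11 4 7 10 0 6 2 3]
After op 6 (cut(4)): [1 11 4 7 10 0 6 2 3 5 9 8 12]
After op 7 (out_shuffle): [1 2 11 3 4 5 7 9 10 8 0 12 6]
Card 12 is at position 11.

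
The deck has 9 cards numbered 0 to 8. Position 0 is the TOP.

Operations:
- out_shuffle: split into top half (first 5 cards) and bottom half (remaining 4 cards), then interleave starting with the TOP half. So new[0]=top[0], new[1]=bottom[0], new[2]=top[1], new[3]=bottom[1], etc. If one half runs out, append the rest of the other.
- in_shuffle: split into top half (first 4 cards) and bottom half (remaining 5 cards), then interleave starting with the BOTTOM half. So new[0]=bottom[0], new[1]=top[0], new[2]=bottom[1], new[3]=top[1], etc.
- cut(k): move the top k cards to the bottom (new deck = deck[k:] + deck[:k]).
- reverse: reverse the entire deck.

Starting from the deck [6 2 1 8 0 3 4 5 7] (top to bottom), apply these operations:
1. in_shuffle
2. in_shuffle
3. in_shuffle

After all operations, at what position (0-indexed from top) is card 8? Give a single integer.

After op 1 (in_shuffle): [0 6 3 2 4 1 5 8 7]
After op 2 (in_shuffle): [4 0 1 6 5 3 8 2 7]
After op 3 (in_shuffle): [5 4 3 0 8 1 2 6 7]
Card 8 is at position 4.

Answer: 4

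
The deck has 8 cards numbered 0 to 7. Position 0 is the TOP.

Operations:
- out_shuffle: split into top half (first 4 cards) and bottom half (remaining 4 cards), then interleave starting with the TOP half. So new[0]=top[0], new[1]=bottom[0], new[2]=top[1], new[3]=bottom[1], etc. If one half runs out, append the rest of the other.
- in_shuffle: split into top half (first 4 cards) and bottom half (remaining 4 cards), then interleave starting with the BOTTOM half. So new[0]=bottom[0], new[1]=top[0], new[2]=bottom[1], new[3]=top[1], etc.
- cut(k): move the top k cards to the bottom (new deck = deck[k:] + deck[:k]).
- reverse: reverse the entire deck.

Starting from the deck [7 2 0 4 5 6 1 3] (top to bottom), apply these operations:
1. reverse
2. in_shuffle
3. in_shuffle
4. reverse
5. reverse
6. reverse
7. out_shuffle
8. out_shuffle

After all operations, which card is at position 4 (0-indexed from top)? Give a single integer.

Answer: 5

Derivation:
After op 1 (reverse): [3 1 6 5 4 0 2 7]
After op 2 (in_shuffle): [4 3 0 1 2 6 7 5]
After op 3 (in_shuffle): [2 4 6 3 7 0 5 1]
After op 4 (reverse): [1 5 0 7 3 6 4 2]
After op 5 (reverse): [2 4 6 3 7 0 5 1]
After op 6 (reverse): [1 5 0 7 3 6 4 2]
After op 7 (out_shuffle): [1 3 5 6 0 4 7 2]
After op 8 (out_shuffle): [1 0 3 4 5 7 6 2]
Position 4: card 5.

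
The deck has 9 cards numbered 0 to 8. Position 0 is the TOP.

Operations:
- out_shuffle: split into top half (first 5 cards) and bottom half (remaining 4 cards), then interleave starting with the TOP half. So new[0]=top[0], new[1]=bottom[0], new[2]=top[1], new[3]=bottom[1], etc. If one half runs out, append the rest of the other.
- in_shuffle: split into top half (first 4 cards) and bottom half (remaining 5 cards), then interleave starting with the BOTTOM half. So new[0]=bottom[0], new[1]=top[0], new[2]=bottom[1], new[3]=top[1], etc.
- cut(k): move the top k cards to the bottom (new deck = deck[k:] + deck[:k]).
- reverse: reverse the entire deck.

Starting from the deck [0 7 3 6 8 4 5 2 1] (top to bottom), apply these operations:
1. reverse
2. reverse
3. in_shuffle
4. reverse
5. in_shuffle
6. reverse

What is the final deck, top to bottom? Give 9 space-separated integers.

Answer: 8 3 0 2 4 6 7 1 5

Derivation:
After op 1 (reverse): [1 2 5 4 8 6 3 7 0]
After op 2 (reverse): [0 7 3 6 8 4 5 2 1]
After op 3 (in_shuffle): [8 0 4 7 5 3 2 6 1]
After op 4 (reverse): [1 6 2 3 5 7 4 0 8]
After op 5 (in_shuffle): [5 1 7 6 4 2 0 3 8]
After op 6 (reverse): [8 3 0 2 4 6 7 1 5]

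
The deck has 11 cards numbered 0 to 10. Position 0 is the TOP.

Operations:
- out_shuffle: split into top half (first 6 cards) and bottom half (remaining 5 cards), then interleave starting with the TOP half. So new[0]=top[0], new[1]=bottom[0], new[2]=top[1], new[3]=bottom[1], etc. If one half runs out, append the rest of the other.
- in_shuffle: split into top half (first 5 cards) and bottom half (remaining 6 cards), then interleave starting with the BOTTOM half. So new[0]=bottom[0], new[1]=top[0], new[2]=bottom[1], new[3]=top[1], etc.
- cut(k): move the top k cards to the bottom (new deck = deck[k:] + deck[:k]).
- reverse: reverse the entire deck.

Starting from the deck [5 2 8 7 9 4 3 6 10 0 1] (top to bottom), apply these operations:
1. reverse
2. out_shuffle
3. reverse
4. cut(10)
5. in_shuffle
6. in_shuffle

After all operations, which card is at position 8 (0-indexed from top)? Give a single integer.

After op 1 (reverse): [1 0 10 6 3 4 9 7 8 2 5]
After op 2 (out_shuffle): [1 9 0 7 10 8 6 2 3 5 4]
After op 3 (reverse): [4 5 3 2 6 8 10 7 0 9 1]
After op 4 (cut(10)): [1 4 5 3 2 6 8 10 7 0 9]
After op 5 (in_shuffle): [6 1 8 4 10 5 7 3 0 2 9]
After op 6 (in_shuffle): [5 6 7 1 3 8 0 4 2 10 9]
Position 8: card 2.

Answer: 2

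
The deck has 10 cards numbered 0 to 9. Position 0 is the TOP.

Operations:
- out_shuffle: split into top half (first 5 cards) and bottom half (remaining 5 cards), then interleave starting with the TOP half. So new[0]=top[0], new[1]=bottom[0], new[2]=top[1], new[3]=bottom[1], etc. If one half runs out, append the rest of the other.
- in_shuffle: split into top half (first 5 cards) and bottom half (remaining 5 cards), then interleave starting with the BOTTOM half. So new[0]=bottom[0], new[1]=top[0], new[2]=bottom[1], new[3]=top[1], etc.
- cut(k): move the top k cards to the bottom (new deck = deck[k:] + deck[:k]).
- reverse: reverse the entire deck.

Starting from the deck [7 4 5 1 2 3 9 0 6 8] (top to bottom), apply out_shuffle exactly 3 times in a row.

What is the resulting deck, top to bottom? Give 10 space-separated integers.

Answer: 7 6 0 9 3 2 1 5 4 8

Derivation:
After op 1 (out_shuffle): [7 3 4 9 5 0 1 6 2 8]
After op 2 (out_shuffle): [7 0 3 1 4 6 9 2 5 8]
After op 3 (out_shuffle): [7 6 0 9 3 2 1 5 4 8]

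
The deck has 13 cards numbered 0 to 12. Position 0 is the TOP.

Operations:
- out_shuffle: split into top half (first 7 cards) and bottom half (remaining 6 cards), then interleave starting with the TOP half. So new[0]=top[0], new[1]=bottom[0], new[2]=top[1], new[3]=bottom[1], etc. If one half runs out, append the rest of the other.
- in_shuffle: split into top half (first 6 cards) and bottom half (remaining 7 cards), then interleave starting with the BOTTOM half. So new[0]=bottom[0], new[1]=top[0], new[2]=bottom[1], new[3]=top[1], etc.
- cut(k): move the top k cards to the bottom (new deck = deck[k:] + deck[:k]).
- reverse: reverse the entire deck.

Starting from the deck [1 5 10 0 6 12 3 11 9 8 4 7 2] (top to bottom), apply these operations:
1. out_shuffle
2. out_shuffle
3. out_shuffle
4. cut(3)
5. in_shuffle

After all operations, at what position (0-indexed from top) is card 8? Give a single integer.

Answer: 9

Derivation:
After op 1 (out_shuffle): [1 11 5 9 10 8 0 4 6 7 12 2 3]
After op 2 (out_shuffle): [1 4 11 6 5 7 9 12 10 2 8 3 0]
After op 3 (out_shuffle): [1 12 4 10 11 2 6 8 5 3 7 0 9]
After op 4 (cut(3)): [10 11 2 6 8 5 3 7 0 9 1 12 4]
After op 5 (in_shuffle): [3 10 7 11 0 2 9 6 1 8 12 5 4]
Card 8 is at position 9.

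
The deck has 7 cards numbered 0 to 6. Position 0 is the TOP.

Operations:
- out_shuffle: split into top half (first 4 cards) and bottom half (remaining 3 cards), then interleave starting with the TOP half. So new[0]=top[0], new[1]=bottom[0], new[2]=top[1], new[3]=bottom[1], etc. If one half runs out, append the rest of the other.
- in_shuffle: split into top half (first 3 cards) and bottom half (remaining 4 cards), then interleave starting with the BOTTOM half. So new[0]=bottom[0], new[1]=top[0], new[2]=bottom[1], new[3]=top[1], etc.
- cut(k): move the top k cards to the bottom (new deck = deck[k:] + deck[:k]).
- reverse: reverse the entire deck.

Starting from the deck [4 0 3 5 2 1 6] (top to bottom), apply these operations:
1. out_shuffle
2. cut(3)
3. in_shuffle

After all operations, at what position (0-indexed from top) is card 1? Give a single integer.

Answer: 1

Derivation:
After op 1 (out_shuffle): [4 2 0 1 3 6 5]
After op 2 (cut(3)): [1 3 6 5 4 2 0]
After op 3 (in_shuffle): [5 1 4 3 2 6 0]
Card 1 is at position 1.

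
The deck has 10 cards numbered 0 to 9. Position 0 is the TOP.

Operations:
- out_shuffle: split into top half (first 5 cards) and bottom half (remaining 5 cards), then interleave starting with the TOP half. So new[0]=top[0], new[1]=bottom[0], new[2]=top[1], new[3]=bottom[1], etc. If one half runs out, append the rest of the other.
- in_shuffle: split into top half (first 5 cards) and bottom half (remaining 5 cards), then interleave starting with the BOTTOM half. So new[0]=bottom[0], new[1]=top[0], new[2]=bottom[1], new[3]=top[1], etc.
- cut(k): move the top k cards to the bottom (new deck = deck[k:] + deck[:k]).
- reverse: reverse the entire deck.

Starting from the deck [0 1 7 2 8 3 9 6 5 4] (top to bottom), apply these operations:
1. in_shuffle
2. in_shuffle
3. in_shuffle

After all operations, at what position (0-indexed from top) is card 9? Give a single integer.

Answer: 0

Derivation:
After op 1 (in_shuffle): [3 0 9 1 6 7 5 2 4 8]
After op 2 (in_shuffle): [7 3 5 0 2 9 4 1 8 6]
After op 3 (in_shuffle): [9 7 4 3 1 5 8 0 6 2]
Card 9 is at position 0.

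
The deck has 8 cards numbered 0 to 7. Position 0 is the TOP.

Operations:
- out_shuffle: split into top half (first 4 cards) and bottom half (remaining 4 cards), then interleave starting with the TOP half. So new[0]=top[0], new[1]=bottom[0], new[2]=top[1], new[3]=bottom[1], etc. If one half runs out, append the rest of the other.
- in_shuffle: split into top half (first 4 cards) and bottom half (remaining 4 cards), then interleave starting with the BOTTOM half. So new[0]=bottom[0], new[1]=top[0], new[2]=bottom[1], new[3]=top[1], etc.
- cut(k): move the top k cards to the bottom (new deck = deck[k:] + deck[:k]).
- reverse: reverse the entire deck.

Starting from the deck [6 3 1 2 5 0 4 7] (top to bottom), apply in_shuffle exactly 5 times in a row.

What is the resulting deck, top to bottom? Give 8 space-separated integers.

After op 1 (in_shuffle): [5 6 0 3 4 1 7 2]
After op 2 (in_shuffle): [4 5 1 6 7 0 2 3]
After op 3 (in_shuffle): [7 4 0 5 2 1 3 6]
After op 4 (in_shuffle): [2 7 1 4 3 0 6 5]
After op 5 (in_shuffle): [3 2 0 7 6 1 5 4]

Answer: 3 2 0 7 6 1 5 4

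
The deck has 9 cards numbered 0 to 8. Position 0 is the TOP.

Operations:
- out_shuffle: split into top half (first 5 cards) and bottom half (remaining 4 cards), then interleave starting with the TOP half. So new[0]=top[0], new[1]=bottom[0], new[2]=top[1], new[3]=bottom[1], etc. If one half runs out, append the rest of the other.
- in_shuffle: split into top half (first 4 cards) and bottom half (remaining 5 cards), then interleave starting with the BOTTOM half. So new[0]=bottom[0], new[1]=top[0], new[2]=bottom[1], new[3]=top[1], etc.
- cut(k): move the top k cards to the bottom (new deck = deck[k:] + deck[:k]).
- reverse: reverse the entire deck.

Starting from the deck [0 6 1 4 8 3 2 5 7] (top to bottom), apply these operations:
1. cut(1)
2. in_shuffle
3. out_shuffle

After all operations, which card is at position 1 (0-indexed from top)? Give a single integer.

Answer: 4

Derivation:
After op 1 (cut(1)): [6 1 4 8 3 2 5 7 0]
After op 2 (in_shuffle): [3 6 2 1 5 4 7 8 0]
After op 3 (out_shuffle): [3 4 6 7 2 8 1 0 5]
Position 1: card 4.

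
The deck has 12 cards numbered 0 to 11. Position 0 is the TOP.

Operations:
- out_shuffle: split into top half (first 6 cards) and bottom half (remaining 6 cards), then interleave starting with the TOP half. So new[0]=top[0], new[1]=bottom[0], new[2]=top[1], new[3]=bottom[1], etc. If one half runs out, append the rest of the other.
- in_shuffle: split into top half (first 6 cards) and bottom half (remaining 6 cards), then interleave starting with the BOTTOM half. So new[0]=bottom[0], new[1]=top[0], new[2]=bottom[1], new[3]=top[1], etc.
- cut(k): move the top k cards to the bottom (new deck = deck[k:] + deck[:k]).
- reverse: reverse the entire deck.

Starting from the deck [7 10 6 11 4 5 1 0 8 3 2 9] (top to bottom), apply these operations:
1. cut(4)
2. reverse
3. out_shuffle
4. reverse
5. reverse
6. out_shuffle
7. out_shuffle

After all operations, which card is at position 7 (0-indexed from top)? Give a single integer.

Answer: 2

Derivation:
After op 1 (cut(4)): [4 5 1 0 8 3 2 9 7 10 6 11]
After op 2 (reverse): [11 6 10 7 9 2 3 8 0 1 5 4]
After op 3 (out_shuffle): [11 3 6 8 10 0 7 1 9 5 2 4]
After op 4 (reverse): [4 2 5 9 1 7 0 10 8 6 3 11]
After op 5 (reverse): [11 3 6 8 10 0 7 1 9 5 2 4]
After op 6 (out_shuffle): [11 7 3 1 6 9 8 5 10 2 0 4]
After op 7 (out_shuffle): [11 8 7 5 3 10 1 2 6 0 9 4]
Position 7: card 2.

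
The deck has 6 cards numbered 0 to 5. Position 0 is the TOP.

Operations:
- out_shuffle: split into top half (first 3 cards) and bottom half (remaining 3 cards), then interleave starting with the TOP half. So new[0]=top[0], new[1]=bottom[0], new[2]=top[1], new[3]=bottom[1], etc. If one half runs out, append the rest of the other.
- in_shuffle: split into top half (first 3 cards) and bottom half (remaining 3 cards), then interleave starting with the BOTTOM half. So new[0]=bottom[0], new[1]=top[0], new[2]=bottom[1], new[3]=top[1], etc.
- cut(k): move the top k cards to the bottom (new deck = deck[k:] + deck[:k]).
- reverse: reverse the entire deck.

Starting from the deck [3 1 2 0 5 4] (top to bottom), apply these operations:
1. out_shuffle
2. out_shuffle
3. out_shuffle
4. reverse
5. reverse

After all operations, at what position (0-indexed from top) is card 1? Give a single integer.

Answer: 3

Derivation:
After op 1 (out_shuffle): [3 0 1 5 2 4]
After op 2 (out_shuffle): [3 5 0 2 1 4]
After op 3 (out_shuffle): [3 2 5 1 0 4]
After op 4 (reverse): [4 0 1 5 2 3]
After op 5 (reverse): [3 2 5 1 0 4]
Card 1 is at position 3.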